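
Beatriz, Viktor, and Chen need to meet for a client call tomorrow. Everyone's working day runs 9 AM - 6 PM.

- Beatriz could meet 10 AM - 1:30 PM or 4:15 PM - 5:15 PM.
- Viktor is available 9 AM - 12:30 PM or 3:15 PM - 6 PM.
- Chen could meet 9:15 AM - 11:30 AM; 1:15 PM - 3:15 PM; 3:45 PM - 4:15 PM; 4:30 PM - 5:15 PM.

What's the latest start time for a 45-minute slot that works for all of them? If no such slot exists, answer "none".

Beatriz ∩ Viktor: 10:00-12:30, 16:15-17:15.
Beatriz ∩ Viktor ∩ Chen: 10:00-11:30, 16:30-17:15.
Those are the intersection windows.
The last common window of at least 45 minutes is 16:30-17:15; a 45-minute meeting can start as late as 16:30 and still end by 17:15.

16:30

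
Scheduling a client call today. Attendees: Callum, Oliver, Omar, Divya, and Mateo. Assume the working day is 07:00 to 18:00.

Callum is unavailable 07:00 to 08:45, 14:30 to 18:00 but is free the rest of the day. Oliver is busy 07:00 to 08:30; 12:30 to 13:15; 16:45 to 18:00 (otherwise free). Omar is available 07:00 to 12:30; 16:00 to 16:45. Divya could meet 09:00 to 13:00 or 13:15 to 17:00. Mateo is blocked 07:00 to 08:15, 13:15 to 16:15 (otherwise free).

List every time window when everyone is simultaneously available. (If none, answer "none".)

Callum free: 08:45-14:30 (invert busy blocks within the working day).
Oliver free: 08:30-12:30, 13:15-16:45 (invert busy blocks within the working day).
Omar free: 07:00-12:30, 16:00-16:45.
Divya free: 09:00-13:00, 13:15-17:00.
Mateo free: 08:15-13:15, 16:15-18:00 (invert busy blocks within the working day).
Callum ∩ Oliver: 08:45-12:30, 13:15-14:30.
Callum ∩ Oliver ∩ Omar: 08:45-12:30.
Callum ∩ Oliver ∩ Omar ∩ Divya: 09:00-12:30.
Callum ∩ Oliver ∩ Omar ∩ Divya ∩ Mateo: 09:00-12:30.

09:00-12:30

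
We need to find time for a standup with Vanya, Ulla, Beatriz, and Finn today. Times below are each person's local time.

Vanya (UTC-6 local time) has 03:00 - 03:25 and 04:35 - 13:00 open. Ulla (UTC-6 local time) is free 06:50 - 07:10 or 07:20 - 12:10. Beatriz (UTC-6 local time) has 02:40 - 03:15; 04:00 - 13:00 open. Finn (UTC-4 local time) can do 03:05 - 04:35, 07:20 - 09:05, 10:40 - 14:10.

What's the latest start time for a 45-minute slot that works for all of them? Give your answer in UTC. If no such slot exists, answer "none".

17:25

Vanya in UTC: 09:00-09:25, 10:35-19:00 (add 6h to convert from UTC-6).
Ulla in UTC: 12:50-13:10, 13:20-18:10 (add 6h to convert from UTC-6).
Beatriz in UTC: 08:40-09:15, 10:00-19:00 (add 6h to convert from UTC-6).
Finn in UTC: 07:05-08:35, 11:20-13:05, 14:40-18:10 (add 4h to convert from UTC-4).
Vanya ∩ Ulla: 12:50-13:10, 13:20-18:10.
Vanya ∩ Ulla ∩ Beatriz: 12:50-13:10, 13:20-18:10.
Vanya ∩ Ulla ∩ Beatriz ∩ Finn: 12:50-13:05, 14:40-18:10.
Those are the intersection windows.
The last common window of at least 45 minutes is 14:40-18:10; a 45-minute meeting can start as late as 17:25 and still end by 18:10.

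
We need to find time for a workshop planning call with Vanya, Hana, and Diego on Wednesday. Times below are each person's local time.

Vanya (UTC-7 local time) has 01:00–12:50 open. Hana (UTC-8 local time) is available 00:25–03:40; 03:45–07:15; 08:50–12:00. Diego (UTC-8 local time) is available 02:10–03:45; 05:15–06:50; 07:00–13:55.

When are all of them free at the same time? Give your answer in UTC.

10:10-11:40, 13:15-14:50, 15:00-15:15, 16:50-19:50

Vanya in UTC: 08:00-19:50 (add 7h to convert from UTC-7).
Hana in UTC: 08:25-11:40, 11:45-15:15, 16:50-20:00 (add 8h to convert from UTC-8).
Diego in UTC: 10:10-11:45, 13:15-14:50, 15:00-21:55 (add 8h to convert from UTC-8).
Vanya ∩ Hana: 08:25-11:40, 11:45-15:15, 16:50-19:50.
Vanya ∩ Hana ∩ Diego: 10:10-11:40, 13:15-14:50, 15:00-15:15, 16:50-19:50.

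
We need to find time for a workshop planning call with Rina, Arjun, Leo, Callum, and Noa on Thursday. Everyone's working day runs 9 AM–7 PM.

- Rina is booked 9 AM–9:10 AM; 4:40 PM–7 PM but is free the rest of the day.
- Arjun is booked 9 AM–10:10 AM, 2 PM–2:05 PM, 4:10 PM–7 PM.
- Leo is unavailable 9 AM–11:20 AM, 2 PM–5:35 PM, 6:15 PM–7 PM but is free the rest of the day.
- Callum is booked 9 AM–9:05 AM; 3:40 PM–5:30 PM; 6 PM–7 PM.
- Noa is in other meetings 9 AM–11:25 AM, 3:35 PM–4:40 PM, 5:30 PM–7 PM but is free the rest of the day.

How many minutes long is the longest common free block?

Rina free: 09:10-16:40 (invert busy blocks within the working day).
Arjun free: 10:10-14:00, 14:05-16:10 (invert busy blocks within the working day).
Leo free: 11:20-14:00, 17:35-18:15 (invert busy blocks within the working day).
Callum free: 09:05-15:40, 17:30-18:00 (invert busy blocks within the working day).
Noa free: 11:25-15:35, 16:40-17:30 (invert busy blocks within the working day).
Rina ∩ Arjun: 10:10-14:00, 14:05-16:10.
Rina ∩ Arjun ∩ Leo: 11:20-14:00.
Rina ∩ Arjun ∩ Leo ∩ Callum: 11:20-14:00.
Rina ∩ Arjun ∩ Leo ∩ Callum ∩ Noa: 11:25-14:00.
Those are the intersection windows.
The longest is 11:25-14:00 at 155 minutes.

155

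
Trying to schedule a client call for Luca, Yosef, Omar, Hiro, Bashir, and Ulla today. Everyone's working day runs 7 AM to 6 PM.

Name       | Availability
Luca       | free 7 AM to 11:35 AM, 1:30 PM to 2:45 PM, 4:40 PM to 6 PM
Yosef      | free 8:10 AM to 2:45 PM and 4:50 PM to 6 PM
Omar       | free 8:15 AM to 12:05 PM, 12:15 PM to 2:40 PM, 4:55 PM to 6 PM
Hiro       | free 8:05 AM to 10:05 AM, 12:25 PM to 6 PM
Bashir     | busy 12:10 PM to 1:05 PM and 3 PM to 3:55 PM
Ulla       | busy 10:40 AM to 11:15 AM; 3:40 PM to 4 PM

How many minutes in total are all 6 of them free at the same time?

Luca free: 07:00-11:35, 13:30-14:45, 16:40-18:00.
Yosef free: 08:10-14:45, 16:50-18:00.
Omar free: 08:15-12:05, 12:15-14:40, 16:55-18:00.
Hiro free: 08:05-10:05, 12:25-18:00.
Bashir free: 07:00-12:10, 13:05-15:00, 15:55-18:00 (invert busy blocks within the working day).
Ulla free: 07:00-10:40, 11:15-15:40, 16:00-18:00 (invert busy blocks within the working day).
Luca ∩ Yosef: 08:10-11:35, 13:30-14:45, 16:50-18:00.
Luca ∩ Yosef ∩ Omar: 08:15-11:35, 13:30-14:40, 16:55-18:00.
Luca ∩ Yosef ∩ Omar ∩ Hiro: 08:15-10:05, 13:30-14:40, 16:55-18:00.
Luca ∩ Yosef ∩ Omar ∩ Hiro ∩ Bashir: 08:15-10:05, 13:30-14:40, 16:55-18:00.
Luca ∩ Yosef ∩ Omar ∩ Hiro ∩ Bashir ∩ Ulla: 08:15-10:05, 13:30-14:40, 16:55-18:00.
So the common availability across everyone is 08:15-10:05, 13:30-14:40, 16:55-18:00.
Summing the common windows: 110 + 70 + 65 = 245 minutes.

245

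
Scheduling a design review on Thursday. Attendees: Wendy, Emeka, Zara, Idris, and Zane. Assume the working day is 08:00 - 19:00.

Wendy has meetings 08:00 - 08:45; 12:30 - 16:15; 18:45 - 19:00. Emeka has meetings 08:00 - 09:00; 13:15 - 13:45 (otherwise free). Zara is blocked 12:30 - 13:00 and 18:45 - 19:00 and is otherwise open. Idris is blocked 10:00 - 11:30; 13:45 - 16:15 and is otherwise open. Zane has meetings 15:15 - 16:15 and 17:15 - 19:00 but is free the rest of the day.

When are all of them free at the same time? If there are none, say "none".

Wendy free: 08:45-12:30, 16:15-18:45 (invert busy blocks within the working day).
Emeka free: 09:00-13:15, 13:45-19:00 (invert busy blocks within the working day).
Zara free: 08:00-12:30, 13:00-18:45 (invert busy blocks within the working day).
Idris free: 08:00-10:00, 11:30-13:45, 16:15-19:00 (invert busy blocks within the working day).
Zane free: 08:00-15:15, 16:15-17:15 (invert busy blocks within the working day).
Wendy ∩ Emeka: 09:00-12:30, 16:15-18:45.
Wendy ∩ Emeka ∩ Zara: 09:00-12:30, 16:15-18:45.
Wendy ∩ Emeka ∩ Zara ∩ Idris: 09:00-10:00, 11:30-12:30, 16:15-18:45.
Wendy ∩ Emeka ∩ Zara ∩ Idris ∩ Zane: 09:00-10:00, 11:30-12:30, 16:15-17:15.

09:00-10:00, 11:30-12:30, 16:15-17:15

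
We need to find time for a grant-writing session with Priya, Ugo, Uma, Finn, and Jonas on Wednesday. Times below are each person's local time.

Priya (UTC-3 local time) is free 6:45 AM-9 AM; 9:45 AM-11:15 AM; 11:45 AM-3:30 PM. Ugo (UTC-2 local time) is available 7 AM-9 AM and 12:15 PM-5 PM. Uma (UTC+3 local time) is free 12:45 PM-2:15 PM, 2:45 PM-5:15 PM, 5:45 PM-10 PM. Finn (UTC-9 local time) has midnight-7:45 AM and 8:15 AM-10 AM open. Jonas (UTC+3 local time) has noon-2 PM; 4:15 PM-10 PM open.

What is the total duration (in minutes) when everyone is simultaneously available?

Priya in UTC: 09:45-12:00, 12:45-14:15, 14:45-18:30 (add 3h to convert from UTC-3).
Ugo in UTC: 09:00-11:00, 14:15-19:00 (add 2h to convert from UTC-2).
Uma in UTC: 09:45-11:15, 11:45-14:15, 14:45-19:00 (subtract 3h to convert from UTC+3).
Finn in UTC: 09:00-16:45, 17:15-19:00 (add 9h to convert from UTC-9).
Jonas in UTC: 09:00-11:00, 13:15-19:00 (subtract 3h to convert from UTC+3).
Priya ∩ Ugo: 09:45-11:00, 14:45-18:30.
Priya ∩ Ugo ∩ Uma: 09:45-11:00, 14:45-18:30.
Priya ∩ Ugo ∩ Uma ∩ Finn: 09:45-11:00, 14:45-16:45, 17:15-18:30.
Priya ∩ Ugo ∩ Uma ∩ Finn ∩ Jonas: 09:45-11:00, 14:45-16:45, 17:15-18:30.
So the common availability across everyone is 09:45-11:00, 14:45-16:45, 17:15-18:30.
Summing the common windows: 75 + 120 + 75 = 270 minutes.

270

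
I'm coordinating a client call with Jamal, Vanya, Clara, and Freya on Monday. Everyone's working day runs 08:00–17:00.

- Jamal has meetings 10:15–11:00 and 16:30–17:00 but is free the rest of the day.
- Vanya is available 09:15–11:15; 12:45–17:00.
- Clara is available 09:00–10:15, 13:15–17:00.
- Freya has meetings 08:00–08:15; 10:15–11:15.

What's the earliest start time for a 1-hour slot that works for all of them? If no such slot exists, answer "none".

Jamal free: 08:00-10:15, 11:00-16:30 (invert busy blocks within the working day).
Vanya free: 09:15-11:15, 12:45-17:00.
Clara free: 09:00-10:15, 13:15-17:00.
Freya free: 08:15-10:15, 11:15-17:00 (invert busy blocks within the working day).
Jamal ∩ Vanya: 09:15-10:15, 11:00-11:15, 12:45-16:30.
Jamal ∩ Vanya ∩ Clara: 09:15-10:15, 13:15-16:30.
Jamal ∩ Vanya ∩ Clara ∩ Freya: 09:15-10:15, 13:15-16:30.
So the common availability across everyone is 09:15-10:15, 13:15-16:30.
The first common window of at least 60 minutes is 09:15-10:15, so the earliest start is 09:15.

09:15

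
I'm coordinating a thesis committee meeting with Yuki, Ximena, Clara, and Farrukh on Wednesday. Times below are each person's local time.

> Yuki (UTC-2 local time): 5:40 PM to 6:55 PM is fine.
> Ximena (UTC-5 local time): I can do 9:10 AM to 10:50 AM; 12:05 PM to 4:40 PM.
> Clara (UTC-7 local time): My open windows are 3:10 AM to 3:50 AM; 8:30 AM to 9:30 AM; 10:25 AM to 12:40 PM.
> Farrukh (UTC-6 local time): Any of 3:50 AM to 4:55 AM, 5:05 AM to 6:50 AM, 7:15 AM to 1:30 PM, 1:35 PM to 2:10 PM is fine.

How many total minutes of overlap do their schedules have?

0

Yuki in UTC: 19:40-20:55 (add 2h to convert from UTC-2).
Ximena in UTC: 14:10-15:50, 17:05-21:40 (add 5h to convert from UTC-5).
Clara in UTC: 10:10-10:50, 15:30-16:30, 17:25-19:40 (add 7h to convert from UTC-7).
Farrukh in UTC: 09:50-10:55, 11:05-12:50, 13:15-19:30, 19:35-20:10 (add 6h to convert from UTC-6).
Yuki ∩ Ximena: 19:40-20:55.
Yuki ∩ Ximena ∩ Clara: ∅.
Yuki ∩ Ximena ∩ Clara ∩ Farrukh: ∅.
There is no time when everyone is free.
There is no common window, so the total is 0 minutes.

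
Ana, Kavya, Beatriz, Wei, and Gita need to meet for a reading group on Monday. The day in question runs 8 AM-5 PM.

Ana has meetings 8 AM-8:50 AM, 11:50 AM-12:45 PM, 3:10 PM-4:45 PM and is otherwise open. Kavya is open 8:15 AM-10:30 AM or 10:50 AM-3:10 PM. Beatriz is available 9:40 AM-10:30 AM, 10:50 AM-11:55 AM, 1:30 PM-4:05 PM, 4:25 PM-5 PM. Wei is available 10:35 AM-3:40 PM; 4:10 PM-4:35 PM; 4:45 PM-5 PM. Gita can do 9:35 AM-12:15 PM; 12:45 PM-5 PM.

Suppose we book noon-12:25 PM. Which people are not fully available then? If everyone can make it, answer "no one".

Ana free: 08:50-11:50, 12:45-15:10, 16:45-17:00 (invert busy blocks within the working day).
Kavya free: 08:15-10:30, 10:50-15:10.
Beatriz free: 09:40-10:30, 10:50-11:55, 13:30-16:05, 16:25-17:00.
Wei free: 10:35-15:40, 16:10-16:35, 16:45-17:00.
Gita free: 09:35-12:15, 12:45-17:00.
Ana: not fully free for 12:00-12:25. Kavya: free for 12:00-12:25. Beatriz: not fully free for 12:00-12:25. Wei: free for 12:00-12:25. Gita: not fully free for 12:00-12:25.

Ana, Beatriz, Gita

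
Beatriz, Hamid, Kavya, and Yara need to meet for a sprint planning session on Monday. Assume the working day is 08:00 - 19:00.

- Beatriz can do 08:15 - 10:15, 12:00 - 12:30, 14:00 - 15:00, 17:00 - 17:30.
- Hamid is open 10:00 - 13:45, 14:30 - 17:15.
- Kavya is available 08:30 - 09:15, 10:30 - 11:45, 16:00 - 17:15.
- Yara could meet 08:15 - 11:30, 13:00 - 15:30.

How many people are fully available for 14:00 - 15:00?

Beatriz and Yara can make the full 14:00-15:00 slot — that's 2.

2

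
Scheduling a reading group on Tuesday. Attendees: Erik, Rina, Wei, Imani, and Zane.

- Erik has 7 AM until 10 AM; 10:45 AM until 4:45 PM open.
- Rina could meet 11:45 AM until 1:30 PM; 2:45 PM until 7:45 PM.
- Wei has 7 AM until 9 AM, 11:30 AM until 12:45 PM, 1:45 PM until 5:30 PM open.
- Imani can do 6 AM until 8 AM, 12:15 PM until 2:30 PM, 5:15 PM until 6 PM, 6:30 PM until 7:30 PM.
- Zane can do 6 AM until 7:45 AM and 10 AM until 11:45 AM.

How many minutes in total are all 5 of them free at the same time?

Erik ∩ Rina: 11:45-13:30, 14:45-16:45.
Erik ∩ Rina ∩ Wei: 11:45-12:45, 14:45-16:45.
Erik ∩ Rina ∩ Wei ∩ Imani: 12:15-12:45.
Erik ∩ Rina ∩ Wei ∩ Imani ∩ Zane: ∅.
There is no time when everyone is free.
There is no common window, so the total is 0 minutes.

0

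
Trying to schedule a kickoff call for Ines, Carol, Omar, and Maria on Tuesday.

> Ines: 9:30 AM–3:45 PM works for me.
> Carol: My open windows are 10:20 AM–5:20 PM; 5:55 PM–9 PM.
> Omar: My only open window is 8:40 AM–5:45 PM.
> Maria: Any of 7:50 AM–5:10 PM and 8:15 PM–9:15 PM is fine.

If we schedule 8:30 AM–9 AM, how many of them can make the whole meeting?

Maria can make the full 08:30-09:00 slot — that's 1.

1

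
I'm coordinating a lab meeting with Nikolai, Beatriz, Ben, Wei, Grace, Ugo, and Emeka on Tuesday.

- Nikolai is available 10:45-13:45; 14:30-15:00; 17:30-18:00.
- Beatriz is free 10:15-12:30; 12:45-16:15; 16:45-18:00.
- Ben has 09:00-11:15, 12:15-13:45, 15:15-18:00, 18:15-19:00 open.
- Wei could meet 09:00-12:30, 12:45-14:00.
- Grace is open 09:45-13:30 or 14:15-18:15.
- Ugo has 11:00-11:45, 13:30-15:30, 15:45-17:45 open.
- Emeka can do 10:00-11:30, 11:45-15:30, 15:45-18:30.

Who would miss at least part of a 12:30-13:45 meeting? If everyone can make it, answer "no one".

Nikolai: free for 12:30-13:45. Beatriz: not fully free for 12:30-13:45. Ben: free for 12:30-13:45. Wei: not fully free for 12:30-13:45. Grace: not fully free for 12:30-13:45. Ugo: not fully free for 12:30-13:45. Emeka: free for 12:30-13:45.

Beatriz, Grace, Ugo, Wei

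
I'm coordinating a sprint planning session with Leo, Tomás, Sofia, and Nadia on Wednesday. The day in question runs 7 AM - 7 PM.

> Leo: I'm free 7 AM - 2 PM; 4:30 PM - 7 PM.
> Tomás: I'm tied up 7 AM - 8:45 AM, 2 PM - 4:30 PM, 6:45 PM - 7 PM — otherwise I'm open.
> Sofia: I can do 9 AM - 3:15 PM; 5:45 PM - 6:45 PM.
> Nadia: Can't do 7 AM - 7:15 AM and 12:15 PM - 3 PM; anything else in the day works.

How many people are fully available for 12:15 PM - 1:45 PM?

Leo free: 07:00-14:00, 16:30-19:00.
Tomás free: 08:45-14:00, 16:30-18:45 (invert busy blocks within the working day).
Sofia free: 09:00-15:15, 17:45-18:45.
Nadia free: 07:15-12:15, 15:00-19:00 (invert busy blocks within the working day).
Leo, Tomás, and Sofia can make the full 12:15-13:45 slot — that's 3.

3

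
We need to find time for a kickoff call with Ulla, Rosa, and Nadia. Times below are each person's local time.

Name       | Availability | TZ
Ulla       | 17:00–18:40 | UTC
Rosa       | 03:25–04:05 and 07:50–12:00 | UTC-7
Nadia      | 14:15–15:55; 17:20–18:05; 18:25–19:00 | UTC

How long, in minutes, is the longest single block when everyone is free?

45

Ulla in UTC: 17:00-18:40.
Rosa in UTC: 10:25-11:05, 14:50-19:00 (add 7h to convert from UTC-7).
Nadia in UTC: 14:15-15:55, 17:20-18:05, 18:25-19:00.
Ulla ∩ Rosa: 17:00-18:40.
Ulla ∩ Rosa ∩ Nadia: 17:20-18:05, 18:25-18:40.
The longest is 17:20-18:05 at 45 minutes.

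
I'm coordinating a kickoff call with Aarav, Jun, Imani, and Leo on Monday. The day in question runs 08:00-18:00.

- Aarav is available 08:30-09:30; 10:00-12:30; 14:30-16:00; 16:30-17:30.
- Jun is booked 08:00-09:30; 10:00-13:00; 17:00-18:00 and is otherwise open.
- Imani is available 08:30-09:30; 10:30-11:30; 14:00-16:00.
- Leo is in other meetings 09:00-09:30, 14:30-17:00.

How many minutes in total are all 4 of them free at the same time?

0

Aarav free: 08:30-09:30, 10:00-12:30, 14:30-16:00, 16:30-17:30.
Jun free: 09:30-10:00, 13:00-17:00 (invert busy blocks within the working day).
Imani free: 08:30-09:30, 10:30-11:30, 14:00-16:00.
Leo free: 08:00-09:00, 09:30-14:30, 17:00-18:00 (invert busy blocks within the working day).
Aarav ∩ Jun: 14:30-16:00, 16:30-17:00.
Aarav ∩ Jun ∩ Imani: 14:30-16:00.
Aarav ∩ Jun ∩ Imani ∩ Leo: ∅.
There is no time when everyone is free.
There is no common window, so the total is 0 minutes.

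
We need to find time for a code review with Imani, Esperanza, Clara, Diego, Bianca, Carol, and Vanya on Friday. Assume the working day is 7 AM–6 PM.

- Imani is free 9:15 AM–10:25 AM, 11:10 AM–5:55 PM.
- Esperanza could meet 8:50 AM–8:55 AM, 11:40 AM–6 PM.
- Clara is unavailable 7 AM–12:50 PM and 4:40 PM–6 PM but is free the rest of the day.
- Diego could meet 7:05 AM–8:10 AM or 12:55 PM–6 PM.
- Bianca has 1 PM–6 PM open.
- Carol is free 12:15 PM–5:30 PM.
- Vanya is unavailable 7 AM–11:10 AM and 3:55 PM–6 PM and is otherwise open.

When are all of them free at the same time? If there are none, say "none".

13:00-15:55

Imani free: 09:15-10:25, 11:10-17:55.
Esperanza free: 08:50-08:55, 11:40-18:00.
Clara free: 12:50-16:40 (invert busy blocks within the working day).
Diego free: 07:05-08:10, 12:55-18:00.
Bianca free: 13:00-18:00.
Carol free: 12:15-17:30.
Vanya free: 11:10-15:55 (invert busy blocks within the working day).
Imani ∩ Esperanza: 11:40-17:55.
Imani ∩ Esperanza ∩ Clara: 12:50-16:40.
Imani ∩ Esperanza ∩ Clara ∩ Diego: 12:55-16:40.
Imani ∩ Esperanza ∩ Clara ∩ Diego ∩ Bianca: 13:00-16:40.
Imani ∩ Esperanza ∩ Clara ∩ Diego ∩ Bianca ∩ Carol: 13:00-16:40.
Imani ∩ Esperanza ∩ Clara ∩ Diego ∩ Bianca ∩ Carol ∩ Vanya: 13:00-15:55.
So the common availability across everyone is 13:00-15:55.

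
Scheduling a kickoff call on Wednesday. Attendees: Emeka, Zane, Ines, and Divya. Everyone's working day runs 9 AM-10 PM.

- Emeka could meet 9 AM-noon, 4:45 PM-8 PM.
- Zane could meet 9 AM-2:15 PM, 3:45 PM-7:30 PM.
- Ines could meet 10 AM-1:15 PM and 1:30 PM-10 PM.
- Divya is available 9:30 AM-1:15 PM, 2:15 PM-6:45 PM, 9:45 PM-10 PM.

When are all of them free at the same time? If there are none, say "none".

Emeka ∩ Zane: 09:00-12:00, 16:45-19:30.
Emeka ∩ Zane ∩ Ines: 10:00-12:00, 16:45-19:30.
Emeka ∩ Zane ∩ Ines ∩ Divya: 10:00-12:00, 16:45-18:45.
Those are the intersection windows.

10:00-12:00, 16:45-18:45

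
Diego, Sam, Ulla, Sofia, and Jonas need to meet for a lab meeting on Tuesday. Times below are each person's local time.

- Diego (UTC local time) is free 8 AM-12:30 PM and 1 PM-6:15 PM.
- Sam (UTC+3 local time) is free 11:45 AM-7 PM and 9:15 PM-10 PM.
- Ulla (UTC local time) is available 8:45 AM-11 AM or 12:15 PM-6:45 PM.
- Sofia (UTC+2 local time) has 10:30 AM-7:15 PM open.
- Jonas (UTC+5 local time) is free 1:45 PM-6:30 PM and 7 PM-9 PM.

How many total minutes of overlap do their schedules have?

300

Diego in UTC: 08:00-12:30, 13:00-18:15.
Sam in UTC: 08:45-16:00, 18:15-19:00 (subtract 3h to convert from UTC+3).
Ulla in UTC: 08:45-11:00, 12:15-18:45.
Sofia in UTC: 08:30-17:15 (subtract 2h to convert from UTC+2).
Jonas in UTC: 08:45-13:30, 14:00-16:00 (subtract 5h to convert from UTC+5).
Diego ∩ Sam: 08:45-12:30, 13:00-16:00.
Diego ∩ Sam ∩ Ulla: 08:45-11:00, 12:15-12:30, 13:00-16:00.
Diego ∩ Sam ∩ Ulla ∩ Sofia: 08:45-11:00, 12:15-12:30, 13:00-16:00.
Diego ∩ Sam ∩ Ulla ∩ Sofia ∩ Jonas: 08:45-11:00, 12:15-12:30, 13:00-13:30, 14:00-16:00.
Summing the common windows: 135 + 15 + 30 + 120 = 300 minutes.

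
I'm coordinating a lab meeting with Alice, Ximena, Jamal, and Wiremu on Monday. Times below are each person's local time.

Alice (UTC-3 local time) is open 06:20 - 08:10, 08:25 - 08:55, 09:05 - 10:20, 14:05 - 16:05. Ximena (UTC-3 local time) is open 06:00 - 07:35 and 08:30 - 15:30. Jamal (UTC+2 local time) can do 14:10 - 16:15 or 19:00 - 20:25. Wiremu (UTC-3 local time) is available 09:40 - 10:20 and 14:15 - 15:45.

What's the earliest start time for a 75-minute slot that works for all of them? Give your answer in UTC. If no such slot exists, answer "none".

none

Alice in UTC: 09:20-11:10, 11:25-11:55, 12:05-13:20, 17:05-19:05 (add 3h to convert from UTC-3).
Ximena in UTC: 09:00-10:35, 11:30-18:30 (add 3h to convert from UTC-3).
Jamal in UTC: 12:10-14:15, 17:00-18:25 (subtract 2h to convert from UTC+2).
Wiremu in UTC: 12:40-13:20, 17:15-18:45 (add 3h to convert from UTC-3).
Alice ∩ Ximena: 09:20-10:35, 11:30-11:55, 12:05-13:20, 17:05-18:30.
Alice ∩ Ximena ∩ Jamal: 12:10-13:20, 17:05-18:25.
Alice ∩ Ximena ∩ Jamal ∩ Wiremu: 12:40-13:20, 17:15-18:25.
Those are the intersection windows.
No common window is at least 75 minutes long.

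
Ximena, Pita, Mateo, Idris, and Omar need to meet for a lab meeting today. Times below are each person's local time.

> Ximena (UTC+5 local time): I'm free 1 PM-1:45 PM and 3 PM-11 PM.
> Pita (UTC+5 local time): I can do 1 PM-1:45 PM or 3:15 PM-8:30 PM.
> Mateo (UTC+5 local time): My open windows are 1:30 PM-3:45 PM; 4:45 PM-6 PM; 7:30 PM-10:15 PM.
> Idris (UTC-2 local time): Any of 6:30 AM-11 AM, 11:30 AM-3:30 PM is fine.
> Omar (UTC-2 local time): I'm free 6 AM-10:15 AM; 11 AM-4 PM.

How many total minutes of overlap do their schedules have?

135

Ximena in UTC: 08:00-08:45, 10:00-18:00 (subtract 5h to convert from UTC+5).
Pita in UTC: 08:00-08:45, 10:15-15:30 (subtract 5h to convert from UTC+5).
Mateo in UTC: 08:30-10:45, 11:45-13:00, 14:30-17:15 (subtract 5h to convert from UTC+5).
Idris in UTC: 08:30-13:00, 13:30-17:30 (add 2h to convert from UTC-2).
Omar in UTC: 08:00-12:15, 13:00-18:00 (add 2h to convert from UTC-2).
Ximena ∩ Pita: 08:00-08:45, 10:15-15:30.
Ximena ∩ Pita ∩ Mateo: 08:30-08:45, 10:15-10:45, 11:45-13:00, 14:30-15:30.
Ximena ∩ Pita ∩ Mateo ∩ Idris: 08:30-08:45, 10:15-10:45, 11:45-13:00, 14:30-15:30.
Ximena ∩ Pita ∩ Mateo ∩ Idris ∩ Omar: 08:30-08:45, 10:15-10:45, 11:45-12:15, 14:30-15:30.
Summing the common windows: 15 + 30 + 30 + 60 = 135 minutes.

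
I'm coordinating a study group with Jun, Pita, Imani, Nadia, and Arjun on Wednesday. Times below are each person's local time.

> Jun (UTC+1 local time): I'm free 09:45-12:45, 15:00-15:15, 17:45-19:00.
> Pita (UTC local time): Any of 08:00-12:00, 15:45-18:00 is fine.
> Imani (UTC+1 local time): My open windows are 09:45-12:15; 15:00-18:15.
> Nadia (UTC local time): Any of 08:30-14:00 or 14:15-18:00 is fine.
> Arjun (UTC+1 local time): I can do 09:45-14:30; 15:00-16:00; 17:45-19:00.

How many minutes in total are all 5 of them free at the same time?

180

Jun in UTC: 08:45-11:45, 14:00-14:15, 16:45-18:00 (subtract 1h to convert from UTC+1).
Pita in UTC: 08:00-12:00, 15:45-18:00.
Imani in UTC: 08:45-11:15, 14:00-17:15 (subtract 1h to convert from UTC+1).
Nadia in UTC: 08:30-14:00, 14:15-18:00.
Arjun in UTC: 08:45-13:30, 14:00-15:00, 16:45-18:00 (subtract 1h to convert from UTC+1).
Jun ∩ Pita: 08:45-11:45, 16:45-18:00.
Jun ∩ Pita ∩ Imani: 08:45-11:15, 16:45-17:15.
Jun ∩ Pita ∩ Imani ∩ Nadia: 08:45-11:15, 16:45-17:15.
Jun ∩ Pita ∩ Imani ∩ Nadia ∩ Arjun: 08:45-11:15, 16:45-17:15.
So the common availability across everyone is 08:45-11:15, 16:45-17:15.
Summing the common windows: 150 + 30 = 180 minutes.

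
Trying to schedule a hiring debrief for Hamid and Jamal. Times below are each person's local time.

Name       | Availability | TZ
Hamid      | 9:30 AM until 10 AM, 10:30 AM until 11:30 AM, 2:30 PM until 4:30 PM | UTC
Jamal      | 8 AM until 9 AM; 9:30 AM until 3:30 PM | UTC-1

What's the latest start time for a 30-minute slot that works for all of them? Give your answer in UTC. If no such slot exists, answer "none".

Hamid in UTC: 09:30-10:00, 10:30-11:30, 14:30-16:30.
Jamal in UTC: 09:00-10:00, 10:30-16:30 (add 1h to convert from UTC-1).
Hamid ∩ Jamal: 09:30-10:00, 10:30-11:30, 14:30-16:30.
So the common availability across everyone is 09:30-10:00, 10:30-11:30, 14:30-16:30.
The last common window of at least 30 minutes is 14:30-16:30; a 30-minute meeting can start as late as 16:00 and still end by 16:30.

16:00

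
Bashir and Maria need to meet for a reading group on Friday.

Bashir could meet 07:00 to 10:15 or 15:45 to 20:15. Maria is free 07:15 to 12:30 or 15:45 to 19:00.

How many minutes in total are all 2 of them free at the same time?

375

Bashir ∩ Maria: 07:15-10:15, 15:45-19:00.
Summing the common windows: 180 + 195 = 375 minutes.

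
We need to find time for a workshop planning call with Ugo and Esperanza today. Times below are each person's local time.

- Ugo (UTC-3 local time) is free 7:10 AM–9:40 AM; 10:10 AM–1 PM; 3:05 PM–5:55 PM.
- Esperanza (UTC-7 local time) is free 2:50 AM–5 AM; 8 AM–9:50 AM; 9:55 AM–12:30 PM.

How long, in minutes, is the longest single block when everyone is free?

110

Ugo in UTC: 10:10-12:40, 13:10-16:00, 18:05-20:55 (add 3h to convert from UTC-3).
Esperanza in UTC: 09:50-12:00, 15:00-16:50, 16:55-19:30 (add 7h to convert from UTC-7).
Ugo ∩ Esperanza: 10:10-12:00, 15:00-16:00, 18:05-19:30.
Those are the intersection windows.
The longest is 10:10-12:00 at 110 minutes.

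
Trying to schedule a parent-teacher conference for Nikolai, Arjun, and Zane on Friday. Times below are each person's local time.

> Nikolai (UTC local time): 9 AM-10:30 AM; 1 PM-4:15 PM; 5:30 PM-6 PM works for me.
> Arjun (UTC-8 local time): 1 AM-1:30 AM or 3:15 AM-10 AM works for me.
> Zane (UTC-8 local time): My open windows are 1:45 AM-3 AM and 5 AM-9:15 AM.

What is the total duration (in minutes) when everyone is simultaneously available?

195

Nikolai in UTC: 09:00-10:30, 13:00-16:15, 17:30-18:00.
Arjun in UTC: 09:00-09:30, 11:15-18:00 (add 8h to convert from UTC-8).
Zane in UTC: 09:45-11:00, 13:00-17:15 (add 8h to convert from UTC-8).
Nikolai ∩ Arjun: 09:00-09:30, 13:00-16:15, 17:30-18:00.
Nikolai ∩ Arjun ∩ Zane: 13:00-16:15.
That's a single block of 195 minutes.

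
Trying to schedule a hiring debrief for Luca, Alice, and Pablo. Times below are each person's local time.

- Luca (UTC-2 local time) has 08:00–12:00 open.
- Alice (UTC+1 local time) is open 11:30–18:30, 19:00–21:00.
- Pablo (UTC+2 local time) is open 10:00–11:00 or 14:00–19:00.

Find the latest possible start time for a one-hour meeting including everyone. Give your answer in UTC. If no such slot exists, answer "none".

Luca in UTC: 10:00-14:00 (add 2h to convert from UTC-2).
Alice in UTC: 10:30-17:30, 18:00-20:00 (subtract 1h to convert from UTC+1).
Pablo in UTC: 08:00-09:00, 12:00-17:00 (subtract 2h to convert from UTC+2).
Luca ∩ Alice: 10:30-14:00.
Luca ∩ Alice ∩ Pablo: 12:00-14:00.
The last common window of at least 60 minutes is 12:00-14:00; a 60-minute meeting can start as late as 13:00 and still end by 14:00.

13:00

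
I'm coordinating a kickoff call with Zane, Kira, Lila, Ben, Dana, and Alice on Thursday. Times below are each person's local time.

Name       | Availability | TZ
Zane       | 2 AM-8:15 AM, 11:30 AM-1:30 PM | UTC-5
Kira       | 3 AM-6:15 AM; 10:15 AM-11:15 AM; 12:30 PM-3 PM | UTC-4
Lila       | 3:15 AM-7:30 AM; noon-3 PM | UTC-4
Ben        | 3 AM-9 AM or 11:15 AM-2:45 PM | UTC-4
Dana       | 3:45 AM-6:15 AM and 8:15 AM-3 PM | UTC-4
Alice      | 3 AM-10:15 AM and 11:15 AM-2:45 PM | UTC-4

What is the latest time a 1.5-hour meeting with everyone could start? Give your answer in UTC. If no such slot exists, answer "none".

17:00

Zane in UTC: 07:00-13:15, 16:30-18:30 (add 5h to convert from UTC-5).
Kira in UTC: 07:00-10:15, 14:15-15:15, 16:30-19:00 (add 4h to convert from UTC-4).
Lila in UTC: 07:15-11:30, 16:00-19:00 (add 4h to convert from UTC-4).
Ben in UTC: 07:00-13:00, 15:15-18:45 (add 4h to convert from UTC-4).
Dana in UTC: 07:45-10:15, 12:15-19:00 (add 4h to convert from UTC-4).
Alice in UTC: 07:00-14:15, 15:15-18:45 (add 4h to convert from UTC-4).
Zane ∩ Kira: 07:00-10:15, 16:30-18:30.
Zane ∩ Kira ∩ Lila: 07:15-10:15, 16:30-18:30.
Zane ∩ Kira ∩ Lila ∩ Ben: 07:15-10:15, 16:30-18:30.
Zane ∩ Kira ∩ Lila ∩ Ben ∩ Dana: 07:45-10:15, 16:30-18:30.
Zane ∩ Kira ∩ Lila ∩ Ben ∩ Dana ∩ Alice: 07:45-10:15, 16:30-18:30.
The last common window of at least 90 minutes is 16:30-18:30; a 90-minute meeting can start as late as 17:00 and still end by 18:30.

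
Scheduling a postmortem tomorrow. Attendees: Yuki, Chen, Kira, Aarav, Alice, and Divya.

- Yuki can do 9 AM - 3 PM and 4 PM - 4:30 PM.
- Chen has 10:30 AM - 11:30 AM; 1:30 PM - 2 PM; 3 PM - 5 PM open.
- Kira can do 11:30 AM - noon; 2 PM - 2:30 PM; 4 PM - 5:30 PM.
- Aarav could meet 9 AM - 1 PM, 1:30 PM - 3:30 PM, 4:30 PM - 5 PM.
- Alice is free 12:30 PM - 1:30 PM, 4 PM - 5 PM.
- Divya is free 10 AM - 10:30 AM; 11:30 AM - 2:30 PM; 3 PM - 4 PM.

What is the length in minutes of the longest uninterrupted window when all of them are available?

Yuki ∩ Chen: 10:30-11:30, 13:30-14:00, 16:00-16:30.
Yuki ∩ Chen ∩ Kira: 16:00-16:30.
Yuki ∩ Chen ∩ Kira ∩ Aarav: ∅.
Yuki ∩ Chen ∩ Kira ∩ Aarav ∩ Alice: ∅.
Yuki ∩ Chen ∩ Kira ∩ Aarav ∩ Alice ∩ Divya: ∅.
There is no time when everyone is free.
No common window exists, so the longest block is 0 minutes.

0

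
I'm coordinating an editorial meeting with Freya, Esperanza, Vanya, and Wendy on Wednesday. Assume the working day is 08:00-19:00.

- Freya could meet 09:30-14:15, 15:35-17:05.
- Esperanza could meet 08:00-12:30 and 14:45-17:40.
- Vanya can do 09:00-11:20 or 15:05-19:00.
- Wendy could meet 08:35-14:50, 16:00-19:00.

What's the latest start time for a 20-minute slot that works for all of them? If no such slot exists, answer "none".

16:45

Freya ∩ Esperanza: 09:30-12:30, 15:35-17:05.
Freya ∩ Esperanza ∩ Vanya: 09:30-11:20, 15:35-17:05.
Freya ∩ Esperanza ∩ Vanya ∩ Wendy: 09:30-11:20, 16:00-17:05.
So the common availability across everyone is 09:30-11:20, 16:00-17:05.
The last common window of at least 20 minutes is 16:00-17:05; a 20-minute meeting can start as late as 16:45 and still end by 17:05.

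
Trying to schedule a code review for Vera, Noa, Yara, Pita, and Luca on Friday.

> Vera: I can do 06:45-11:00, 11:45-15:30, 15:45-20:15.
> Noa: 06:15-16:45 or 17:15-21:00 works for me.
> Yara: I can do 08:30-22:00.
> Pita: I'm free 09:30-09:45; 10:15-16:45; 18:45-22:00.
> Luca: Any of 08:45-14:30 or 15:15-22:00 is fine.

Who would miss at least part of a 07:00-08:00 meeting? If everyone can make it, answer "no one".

Vera: free for 07:00-08:00. Noa: free for 07:00-08:00. Yara: not fully free for 07:00-08:00. Pita: not fully free for 07:00-08:00. Luca: not fully free for 07:00-08:00.

Luca, Pita, Yara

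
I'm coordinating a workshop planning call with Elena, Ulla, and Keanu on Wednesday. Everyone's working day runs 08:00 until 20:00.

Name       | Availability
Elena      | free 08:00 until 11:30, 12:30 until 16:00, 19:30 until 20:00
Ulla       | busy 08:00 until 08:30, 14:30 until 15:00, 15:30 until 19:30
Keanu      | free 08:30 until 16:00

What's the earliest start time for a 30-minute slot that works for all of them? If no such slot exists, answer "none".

Elena free: 08:00-11:30, 12:30-16:00, 19:30-20:00.
Ulla free: 08:30-14:30, 15:00-15:30, 19:30-20:00 (invert busy blocks within the working day).
Keanu free: 08:30-16:00.
Elena ∩ Ulla: 08:30-11:30, 12:30-14:30, 15:00-15:30, 19:30-20:00.
Elena ∩ Ulla ∩ Keanu: 08:30-11:30, 12:30-14:30, 15:00-15:30.
So the common availability across everyone is 08:30-11:30, 12:30-14:30, 15:00-15:30.
The first common window of at least 30 minutes is 08:30-11:30, so the earliest start is 08:30.

08:30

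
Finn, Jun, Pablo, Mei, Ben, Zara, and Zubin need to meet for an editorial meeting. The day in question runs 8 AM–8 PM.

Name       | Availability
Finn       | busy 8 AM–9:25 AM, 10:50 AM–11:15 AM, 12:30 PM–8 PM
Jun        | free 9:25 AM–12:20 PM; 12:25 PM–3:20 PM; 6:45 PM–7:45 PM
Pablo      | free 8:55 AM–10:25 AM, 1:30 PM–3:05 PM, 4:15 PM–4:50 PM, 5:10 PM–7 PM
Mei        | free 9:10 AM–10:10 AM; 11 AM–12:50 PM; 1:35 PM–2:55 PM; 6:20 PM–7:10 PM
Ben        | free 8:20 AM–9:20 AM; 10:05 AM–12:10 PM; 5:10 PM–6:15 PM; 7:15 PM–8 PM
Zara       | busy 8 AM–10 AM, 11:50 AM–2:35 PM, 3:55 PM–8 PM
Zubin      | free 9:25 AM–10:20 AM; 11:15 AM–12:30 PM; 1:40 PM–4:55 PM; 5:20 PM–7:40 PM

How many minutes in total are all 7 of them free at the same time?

Finn free: 09:25-10:50, 11:15-12:30 (invert busy blocks within the working day).
Jun free: 09:25-12:20, 12:25-15:20, 18:45-19:45.
Pablo free: 08:55-10:25, 13:30-15:05, 16:15-16:50, 17:10-19:00.
Mei free: 09:10-10:10, 11:00-12:50, 13:35-14:55, 18:20-19:10.
Ben free: 08:20-09:20, 10:05-12:10, 17:10-18:15, 19:15-20:00.
Zara free: 10:00-11:50, 14:35-15:55 (invert busy blocks within the working day).
Zubin free: 09:25-10:20, 11:15-12:30, 13:40-16:55, 17:20-19:40.
Finn ∩ Jun: 09:25-10:50, 11:15-12:20, 12:25-12:30.
Finn ∩ Jun ∩ Pablo: 09:25-10:25.
Finn ∩ Jun ∩ Pablo ∩ Mei: 09:25-10:10.
Finn ∩ Jun ∩ Pablo ∩ Mei ∩ Ben: 10:05-10:10.
Finn ∩ Jun ∩ Pablo ∩ Mei ∩ Ben ∩ Zara: 10:05-10:10.
Finn ∩ Jun ∩ Pablo ∩ Mei ∩ Ben ∩ Zara ∩ Zubin: 10:05-10:10.
That's a single block of 5 minutes.

5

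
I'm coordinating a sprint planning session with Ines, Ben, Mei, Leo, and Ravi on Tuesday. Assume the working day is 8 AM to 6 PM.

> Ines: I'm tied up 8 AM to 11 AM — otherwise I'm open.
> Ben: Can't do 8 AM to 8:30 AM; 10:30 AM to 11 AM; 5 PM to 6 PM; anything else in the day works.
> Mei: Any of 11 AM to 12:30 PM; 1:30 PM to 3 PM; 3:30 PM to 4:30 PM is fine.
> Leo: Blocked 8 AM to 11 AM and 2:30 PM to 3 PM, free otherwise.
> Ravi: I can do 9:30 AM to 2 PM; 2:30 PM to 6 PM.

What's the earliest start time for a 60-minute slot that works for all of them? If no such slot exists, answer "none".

Ines free: 11:00-18:00 (invert busy blocks within the working day).
Ben free: 08:30-10:30, 11:00-17:00 (invert busy blocks within the working day).
Mei free: 11:00-12:30, 13:30-15:00, 15:30-16:30.
Leo free: 11:00-14:30, 15:00-18:00 (invert busy blocks within the working day).
Ravi free: 09:30-14:00, 14:30-18:00.
Ines ∩ Ben: 11:00-17:00.
Ines ∩ Ben ∩ Mei: 11:00-12:30, 13:30-15:00, 15:30-16:30.
Ines ∩ Ben ∩ Mei ∩ Leo: 11:00-12:30, 13:30-14:30, 15:30-16:30.
Ines ∩ Ben ∩ Mei ∩ Leo ∩ Ravi: 11:00-12:30, 13:30-14:00, 15:30-16:30.
The first common window of at least 60 minutes is 11:00-12:30, so the earliest start is 11:00.

11:00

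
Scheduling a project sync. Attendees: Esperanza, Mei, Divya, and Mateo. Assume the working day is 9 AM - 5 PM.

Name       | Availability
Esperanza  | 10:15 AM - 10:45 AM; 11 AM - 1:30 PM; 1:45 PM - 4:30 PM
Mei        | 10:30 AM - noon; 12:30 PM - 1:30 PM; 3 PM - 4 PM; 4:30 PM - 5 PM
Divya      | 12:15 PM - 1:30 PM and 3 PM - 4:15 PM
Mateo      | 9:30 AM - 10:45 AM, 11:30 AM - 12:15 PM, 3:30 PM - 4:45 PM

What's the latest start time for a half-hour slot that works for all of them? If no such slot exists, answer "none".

Esperanza ∩ Mei: 10:30-10:45, 11:00-12:00, 12:30-13:30, 15:00-16:00.
Esperanza ∩ Mei ∩ Divya: 12:30-13:30, 15:00-16:00.
Esperanza ∩ Mei ∩ Divya ∩ Mateo: 15:30-16:00.
The last common window of at least 30 minutes is 15:30-16:00; a 30-minute meeting can start as late as 15:30 and still end by 16:00.

15:30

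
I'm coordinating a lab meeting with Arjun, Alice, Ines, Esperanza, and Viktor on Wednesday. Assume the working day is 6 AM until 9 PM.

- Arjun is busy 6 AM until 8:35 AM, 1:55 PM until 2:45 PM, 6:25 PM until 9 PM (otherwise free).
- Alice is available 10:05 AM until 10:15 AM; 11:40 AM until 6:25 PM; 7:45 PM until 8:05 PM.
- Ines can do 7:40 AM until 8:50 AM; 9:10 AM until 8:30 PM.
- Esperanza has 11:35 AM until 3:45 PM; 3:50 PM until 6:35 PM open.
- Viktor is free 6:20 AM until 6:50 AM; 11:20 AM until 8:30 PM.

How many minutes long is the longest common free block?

Arjun free: 08:35-13:55, 14:45-18:25 (invert busy blocks within the working day).
Alice free: 10:05-10:15, 11:40-18:25, 19:45-20:05.
Ines free: 07:40-08:50, 09:10-20:30.
Esperanza free: 11:35-15:45, 15:50-18:35.
Viktor free: 06:20-06:50, 11:20-20:30.
Arjun ∩ Alice: 10:05-10:15, 11:40-13:55, 14:45-18:25.
Arjun ∩ Alice ∩ Ines: 10:05-10:15, 11:40-13:55, 14:45-18:25.
Arjun ∩ Alice ∩ Ines ∩ Esperanza: 11:40-13:55, 14:45-15:45, 15:50-18:25.
Arjun ∩ Alice ∩ Ines ∩ Esperanza ∩ Viktor: 11:40-13:55, 14:45-15:45, 15:50-18:25.
Those are the intersection windows.
The longest is 15:50-18:25 at 155 minutes.

155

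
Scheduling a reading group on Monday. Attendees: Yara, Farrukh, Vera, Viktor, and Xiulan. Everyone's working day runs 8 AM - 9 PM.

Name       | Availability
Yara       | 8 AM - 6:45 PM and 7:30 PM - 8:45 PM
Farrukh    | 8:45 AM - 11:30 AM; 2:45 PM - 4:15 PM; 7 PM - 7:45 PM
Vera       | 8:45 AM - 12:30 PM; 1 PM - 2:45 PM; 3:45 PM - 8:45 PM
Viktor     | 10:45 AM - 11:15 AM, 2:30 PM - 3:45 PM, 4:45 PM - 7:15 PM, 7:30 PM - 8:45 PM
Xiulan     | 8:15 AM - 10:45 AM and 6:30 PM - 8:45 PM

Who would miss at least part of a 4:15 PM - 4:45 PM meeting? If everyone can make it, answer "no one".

Yara: free for 16:15-16:45. Farrukh: not fully free for 16:15-16:45. Vera: free for 16:15-16:45. Viktor: not fully free for 16:15-16:45. Xiulan: not fully free for 16:15-16:45.

Farrukh, Viktor, Xiulan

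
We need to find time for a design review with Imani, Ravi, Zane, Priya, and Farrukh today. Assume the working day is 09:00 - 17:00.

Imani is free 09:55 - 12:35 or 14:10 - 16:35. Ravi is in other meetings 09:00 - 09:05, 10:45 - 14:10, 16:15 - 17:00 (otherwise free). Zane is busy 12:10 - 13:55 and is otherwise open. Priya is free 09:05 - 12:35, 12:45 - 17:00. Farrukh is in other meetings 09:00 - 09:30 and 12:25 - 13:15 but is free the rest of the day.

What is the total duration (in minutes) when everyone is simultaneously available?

175

Imani free: 09:55-12:35, 14:10-16:35.
Ravi free: 09:05-10:45, 14:10-16:15 (invert busy blocks within the working day).
Zane free: 09:00-12:10, 13:55-17:00 (invert busy blocks within the working day).
Priya free: 09:05-12:35, 12:45-17:00.
Farrukh free: 09:30-12:25, 13:15-17:00 (invert busy blocks within the working day).
Imani ∩ Ravi: 09:55-10:45, 14:10-16:15.
Imani ∩ Ravi ∩ Zane: 09:55-10:45, 14:10-16:15.
Imani ∩ Ravi ∩ Zane ∩ Priya: 09:55-10:45, 14:10-16:15.
Imani ∩ Ravi ∩ Zane ∩ Priya ∩ Farrukh: 09:55-10:45, 14:10-16:15.
Summing the common windows: 50 + 125 = 175 minutes.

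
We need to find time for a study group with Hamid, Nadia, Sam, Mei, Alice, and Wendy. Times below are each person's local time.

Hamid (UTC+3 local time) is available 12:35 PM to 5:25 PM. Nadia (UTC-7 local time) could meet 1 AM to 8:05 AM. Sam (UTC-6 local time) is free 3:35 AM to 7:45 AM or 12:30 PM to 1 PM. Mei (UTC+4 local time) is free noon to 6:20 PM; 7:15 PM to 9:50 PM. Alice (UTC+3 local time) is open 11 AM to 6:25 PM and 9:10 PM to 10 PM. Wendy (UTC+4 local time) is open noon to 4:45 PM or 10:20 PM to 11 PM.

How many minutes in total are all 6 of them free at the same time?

Hamid in UTC: 09:35-14:25 (subtract 3h to convert from UTC+3).
Nadia in UTC: 08:00-15:05 (add 7h to convert from UTC-7).
Sam in UTC: 09:35-13:45, 18:30-19:00 (add 6h to convert from UTC-6).
Mei in UTC: 08:00-14:20, 15:15-17:50 (subtract 4h to convert from UTC+4).
Alice in UTC: 08:00-15:25, 18:10-19:00 (subtract 3h to convert from UTC+3).
Wendy in UTC: 08:00-12:45, 18:20-19:00 (subtract 4h to convert from UTC+4).
Hamid ∩ Nadia: 09:35-14:25.
Hamid ∩ Nadia ∩ Sam: 09:35-13:45.
Hamid ∩ Nadia ∩ Sam ∩ Mei: 09:35-13:45.
Hamid ∩ Nadia ∩ Sam ∩ Mei ∩ Alice: 09:35-13:45.
Hamid ∩ Nadia ∩ Sam ∩ Mei ∩ Alice ∩ Wendy: 09:35-12:45.
That's a single block of 190 minutes.

190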